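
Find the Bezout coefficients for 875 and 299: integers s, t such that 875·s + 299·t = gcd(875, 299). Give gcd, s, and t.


Euclidean algorithm on (875, 299) — divide until remainder is 0:
  875 = 2 · 299 + 277
  299 = 1 · 277 + 22
  277 = 12 · 22 + 13
  22 = 1 · 13 + 9
  13 = 1 · 9 + 4
  9 = 2 · 4 + 1
  4 = 4 · 1 + 0
gcd(875, 299) = 1.
Track Bezout coefficients alongside the remainders: start with r₀ = 875 = a·1 + b·0 (s = 1, t = 0) and r₁ = 299 = a·0 + b·1 (s = 0, t = 1); each new remainder r_{k+1} = r_{k-1} − q_k·r_k inherits s_{k+1} = s_{k-1} − q_k·s_k, t_{k+1} = t_{k-1} − q_k·t_k, so r_k = a·s_k + b·t_k at every step:
  q = 2: r = 277, s = 1 − 2·0 = 1, t = 0 − 2·1 = -2  (check: 875·1 + 299·(-2) = 277)
  q = 1: r = 22, s = 0 − 1·1 = -1, t = 1 − 1·(-2) = 3  (check: 875·(-1) + 299·3 = 22)
  q = 12: r = 13, s = 1 − 12·(-1) = 13, t = -2 − 12·3 = -38  (check: 875·13 + 299·(-38) = 13)
  q = 1: r = 9, s = -1 − 1·13 = -14, t = 3 − 1·(-38) = 41  (check: 875·(-14) + 299·41 = 9)
  q = 1: r = 4, s = 13 − 1·(-14) = 27, t = -38 − 1·41 = -79  (check: 875·27 + 299·(-79) = 4)
  q = 2: r = 1, s = -14 − 2·27 = -68, t = 41 − 2·(-79) = 199  (check: 875·(-68) + 299·199 = 1)
The row with r = 1 (the gcd) gives the Bezout coefficients s = -68, t = 199.
Result: 875 · (-68) + 299 · (199) = 1.

gcd(875, 299) = 1; s = -68, t = 199 (check: 875·(-68) + 299·199 = 1).


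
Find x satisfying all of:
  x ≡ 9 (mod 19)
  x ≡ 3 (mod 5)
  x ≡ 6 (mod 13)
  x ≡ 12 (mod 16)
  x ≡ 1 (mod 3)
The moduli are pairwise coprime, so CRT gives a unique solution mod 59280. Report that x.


Product of moduli M = 19 · 5 · 13 · 16 · 3 = 59280.
Merge one congruence at a time:
  Start: x ≡ 9 (mod 19).
  Combine with x ≡ 3 (mod 5); new modulus lcm = 95.
    Write x = 9 + 19·t and substitute into x ≡ 3 (mod 5): 19·t ≡ 3 − 9 = -6 (mod 5).
    Reduce coefficients mod 5: 4·t ≡ 4 (mod 5).
    The inverse of 4 mod 5 is 4 (since 4·4 = 16 = 3·5 + 1), so t ≡ 4·4 = 16 ≡ 1 (mod 5).
    Then x = 9 + 19·1 = 28, valid modulo lcm(19, 5) = 95: x ≡ 28 (mod 95).
  Combine with x ≡ 6 (mod 13); new modulus lcm = 1235.
    Write x = 28 + 95·t and substitute into x ≡ 6 (mod 13): 95·t ≡ 6 − 28 = -22 (mod 13).
    Reduce coefficients mod 13: 4·t ≡ 4 (mod 13).
    The inverse of 4 mod 13 is 10 (since 4·10 = 40 = 3·13 + 1), so t ≡ 10·4 = 40 ≡ 1 (mod 13).
    Then x = 28 + 95·1 = 123, valid modulo lcm(95, 13) = 1235: x ≡ 123 (mod 1235).
  Combine with x ≡ 12 (mod 16); new modulus lcm = 19760.
    Write x = 123 + 1235·t and substitute into x ≡ 12 (mod 16): 1235·t ≡ 12 − 123 = -111 (mod 16).
    Reduce coefficients mod 16: 3·t ≡ 1 (mod 16).
    The inverse of 3 mod 16 is 11 (since 3·11 = 33 = 2·16 + 1), so t ≡ 11·1 = 11 ≡ 11 (mod 16).
    Then x = 123 + 1235·11 = 13708, valid modulo lcm(1235, 16) = 19760: x ≡ 13708 (mod 19760).
  Combine with x ≡ 1 (mod 3); new modulus lcm = 59280.
    Write x = 13708 + 19760·t and substitute into x ≡ 1 (mod 3): 19760·t ≡ 1 − 13708 = -13707 (mod 3).
    Reduce coefficients mod 3: 2·t ≡ 0 (mod 3).
    The inverse of 2 mod 3 is 2 (since 2·2 = 4 = 1·3 + 1), so t ≡ 2·0 = 0 ≡ 0 (mod 3).
    Then x = 13708 + 19760·0 = 13708, valid modulo lcm(19760, 3) = 59280: x ≡ 13708 (mod 59280).
Verify against each original: 13708 mod 19 = 9, 13708 mod 5 = 3, 13708 mod 13 = 6, 13708 mod 16 = 12, 13708 mod 3 = 1.

x ≡ 13708 (mod 59280).


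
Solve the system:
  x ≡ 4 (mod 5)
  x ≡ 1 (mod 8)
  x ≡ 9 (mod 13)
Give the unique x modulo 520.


Moduli 5, 8, 13 are pairwise coprime; by CRT there is a unique solution modulo M = 5 · 8 · 13 = 520.
Solve pairwise, accumulating the modulus:
  Start with x ≡ 4 (mod 5).
  Combine with x ≡ 1 (mod 8): since gcd(5, 8) = 1, we get a unique residue mod 40.
    Write x = 4 + 5·t and substitute into x ≡ 1 (mod 8): 5·t ≡ 1 − 4 = -3 (mod 8).
    Reduce coefficients mod 8: 5·t ≡ 5 (mod 8).
    The inverse of 5 mod 8 is 5 (since 5·5 = 25 = 3·8 + 1), so t ≡ 5·5 = 25 ≡ 1 (mod 8).
    Then x = 4 + 5·1 = 9, valid modulo lcm(5, 8) = 40: x ≡ 9 (mod 40).
  Combine with x ≡ 9 (mod 13): since gcd(40, 13) = 1, we get a unique residue mod 520.
    Write x = 9 + 40·t and substitute into x ≡ 9 (mod 13): 40·t ≡ 9 − 9 = 0 (mod 13).
    Reduce coefficients mod 13: 1·t ≡ 0 (mod 13).
    So t ≡ 0 (mod 13).
    Then x = 9 + 40·0 = 9, valid modulo lcm(40, 13) = 520: x ≡ 9 (mod 520).
Verify: 9 mod 5 = 4 ✓, 9 mod 8 = 1 ✓, 9 mod 13 = 9 ✓.

x ≡ 9 (mod 520).


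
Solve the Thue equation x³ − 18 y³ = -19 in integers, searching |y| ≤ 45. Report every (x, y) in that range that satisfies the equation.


The equation is x³ - 18y³ = -19. For fixed y, x³ = 18·y³ − 19, so a solution requires the RHS to be a perfect cube.
Strategy: iterate y from -45 to 45, compute RHS = 18·y³ − 19, and check whether it is a (positive or negative) perfect cube.
Check small values of y:
  y = 0: RHS = -19 is not a perfect cube.
  y = 1: RHS = -1 = (-1)³ ⇒ x = -1 works.
  y = -1: RHS = -37 is not a perfect cube.
  y = 2: RHS = 125 = (5)³ ⇒ x = 5 works.
  y = -2: RHS = -163 is not a perfect cube.
  y = 3: RHS = 467 is not a perfect cube.
  y = -3: RHS = -505 is not a perfect cube.
Continuing the search up to |y| = 45 finds no further solutions beyond those listed.
Collected solutions: (-1, 1), (5, 2).

Solutions (with |y| ≤ 45): (-1, 1), (5, 2).


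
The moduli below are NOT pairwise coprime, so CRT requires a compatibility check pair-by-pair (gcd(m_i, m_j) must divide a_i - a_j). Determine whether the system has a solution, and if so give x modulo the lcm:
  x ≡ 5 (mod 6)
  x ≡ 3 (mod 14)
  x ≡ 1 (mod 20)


Moduli 6, 14, 20 are not pairwise coprime, so CRT works modulo lcm(m_i) when all pairwise compatibility conditions hold.
Pairwise compatibility: gcd(m_i, m_j) must divide a_i - a_j for every pair.
Merge one congruence at a time:
  Start: x ≡ 5 (mod 6).
  Combine with x ≡ 3 (mod 14): gcd(6, 14) = 2; 3 - 5 = -2, which IS divisible by 2, so compatible.
    Write x = 5 + 6·t and substitute into x ≡ 3 (mod 14): 6·t ≡ 3 − 5 = -2 (mod 14).
    Divide the congruence (and modulus) by g = 2: 3·t ≡ -1 (mod 7).
    Reduce coefficients mod 7: 3·t ≡ 6 (mod 7).
    The inverse of 3 mod 7 is 5 (since 3·5 = 15 = 2·7 + 1), so t ≡ 5·6 = 30 ≡ 2 (mod 7).
    Then x = 5 + 6·2 = 17, valid modulo lcm(6, 14) = 42: x ≡ 17 (mod 42).
  Combine with x ≡ 1 (mod 20): gcd(42, 20) = 2; 1 - 17 = -16, which IS divisible by 2, so compatible.
    Write x = 17 + 42·t and substitute into x ≡ 1 (mod 20): 42·t ≡ 1 − 17 = -16 (mod 20).
    Divide the congruence (and modulus) by g = 2: 21·t ≡ -8 (mod 10).
    Reduce coefficients mod 10: 1·t ≡ 2 (mod 10).
    So t ≡ 2 (mod 10).
    Then x = 17 + 42·2 = 101, valid modulo lcm(42, 20) = 420: x ≡ 101 (mod 420).
Verify: 101 mod 6 = 5, 101 mod 14 = 3, 101 mod 20 = 1.

x ≡ 101 (mod 420).


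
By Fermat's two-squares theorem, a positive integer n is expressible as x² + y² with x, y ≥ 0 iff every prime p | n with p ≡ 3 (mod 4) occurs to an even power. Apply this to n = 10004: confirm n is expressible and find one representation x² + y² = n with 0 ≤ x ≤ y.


Step 1: Factor n = 10004 = 2^2 · 41 · 61.
Step 2: Check the mod-4 condition on each prime factor: 2 = 2 (special); 41 ≡ 1 (mod 4), exponent 1; 61 ≡ 1 (mod 4), exponent 1.
All primes ≡ 3 (mod 4) appear to even exponent (or don't appear), so by the two-squares theorem n IS expressible as a sum of two squares.
Step 3: Build a representation. Group n = k² · m with k = 2 and m = 41 · 61 = 2501 (a product of primes ≡ 1 (mod 4)); a representation of m scales to one of n via (k·x)² + (k·y)² = k²(x² + y²). Each prime p ≡ 1 (mod 4) is itself a sum of two squares; find a² by testing p − a² for a perfect square:
  41: 41 − 1² = 40, 41 − 2² = 37, 41 − 3² = 32, 41 − 4² = 25 = 5² ⇒ 41 = 4² + 5².
  61: 61 − 1² = 60, 61 − 2² = 57, 61 − 3² = 52, 61 − 4² = 45, 61 − 5² = 36 = 6² ⇒ 61 = 5² + 6².
  Combine using the Brahmagupta–Fibonacci identity (a² + b²)(c² + d²) = (ac − bd)² + (ad + bc)² = (ac + bd)² + (ad − bc)²:
  41 · 61 = 2501: from (4² + 5²)(5² + 6²), take (4·5 − 5·6, 4·6 + 5·5) = (20 − 30, 24 + 25) = (-10, 49); dropping signs (only squares matter) gives (10, 49); check 10² + 49² = 100 + 2401 = 2501 ✓.
  Scale by k = 2: (2·10, 2·49) = (20, 98).
Step 4: Order so x ≤ y and verify: 20² + 98² = 400 + 9604 = 10004 = n. ✓

n = 10004 = 20² + 98² (one valid representation with x ≤ y).


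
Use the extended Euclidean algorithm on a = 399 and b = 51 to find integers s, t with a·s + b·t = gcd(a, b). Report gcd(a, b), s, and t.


Euclidean algorithm on (399, 51) — divide until remainder is 0:
  399 = 7 · 51 + 42
  51 = 1 · 42 + 9
  42 = 4 · 9 + 6
  9 = 1 · 6 + 3
  6 = 2 · 3 + 0
gcd(399, 51) = 3.
Track Bezout coefficients alongside the remainders: start with r₀ = 399 = a·1 + b·0 (s = 1, t = 0) and r₁ = 51 = a·0 + b·1 (s = 0, t = 1); each new remainder r_{k+1} = r_{k-1} − q_k·r_k inherits s_{k+1} = s_{k-1} − q_k·s_k, t_{k+1} = t_{k-1} − q_k·t_k, so r_k = a·s_k + b·t_k at every step:
  q = 7: r = 42, s = 1 − 7·0 = 1, t = 0 − 7·1 = -7  (check: 399·1 + 51·(-7) = 42)
  q = 1: r = 9, s = 0 − 1·1 = -1, t = 1 − 1·(-7) = 8  (check: 399·(-1) + 51·8 = 9)
  q = 4: r = 6, s = 1 − 4·(-1) = 5, t = -7 − 4·8 = -39  (check: 399·5 + 51·(-39) = 6)
  q = 1: r = 3, s = -1 − 1·5 = -6, t = 8 − 1·(-39) = 47  (check: 399·(-6) + 51·47 = 3)
The row with r = 3 (the gcd) gives the Bezout coefficients s = -6, t = 47.
Result: 399 · (-6) + 51 · (47) = 3.

gcd(399, 51) = 3; s = -6, t = 47 (check: 399·(-6) + 51·47 = 3).


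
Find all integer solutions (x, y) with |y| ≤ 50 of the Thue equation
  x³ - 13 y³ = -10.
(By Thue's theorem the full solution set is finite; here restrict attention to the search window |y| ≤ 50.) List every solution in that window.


The equation is x³ - 13y³ = -10. For fixed y, x³ = 13·y³ − 10, so a solution requires the RHS to be a perfect cube.
Strategy: iterate y from -50 to 50, compute RHS = 13·y³ − 10, and check whether it is a (positive or negative) perfect cube.
Check small values of y:
  y = 0: RHS = -10 is not a perfect cube.
  y = 1: RHS = 3 is not a perfect cube.
  y = -1: RHS = -23 is not a perfect cube.
  y = 2: RHS = 94 is not a perfect cube.
  y = -2: RHS = -114 is not a perfect cube.
  y = 3: RHS = 341 is not a perfect cube.
  y = -3: RHS = -361 is not a perfect cube.
Continuing the search up to |y| = 50 finds no solutions either.
No (x, y) in the scanned range satisfies the equation.

No integer solutions with |y| ≤ 50.


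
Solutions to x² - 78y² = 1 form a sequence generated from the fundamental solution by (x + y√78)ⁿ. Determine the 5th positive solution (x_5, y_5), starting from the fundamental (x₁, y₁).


Step 1: Find the fundamental solution (x₁, y₁) of x² - 78y² = 1.
  Expand √78 as a continued fraction. a₀ = ⌊√78⌋ = 8; iterate m_{k+1} = d_k·a_k − m_k, d_{k+1} = (78 − m_{k+1}²)/d_k, a_{k+1} = ⌊(a₀ + m_{k+1})/d_{k+1}⌋ (starting m₀ = 0, d₀ = 1), with convergents p_k = a_k·p_{k-1} + p_{k-2}, q_k = a_k·q_{k-1} + q_{k-2} (p₋₁ = 1, q₋₁ = 0):
  k = 0: a₀ = 8; p₀/q₀ = 8/1; p₀² − 78·q₀² = 64 − 78 = -14.
  k = 1: m = 8, d = 14, a = ⌊(8 + 8)/14⌋ = 1; p/q = (1·8 + 1)/(1·1 + 0) = 9/1; p² − 78·q² = 81 − 78 = 3.
  k = 2: m = 6, d = 3, a = ⌊(8 + 6)/3⌋ = 4; p/q = (4·9 + 8)/(4·1 + 1) = 44/5; p² − 78·q² = 1936 − 1950 = -14.
  k = 3: m = 6, d = 14, a = ⌊(8 + 6)/14⌋ = 1; p/q = (1·44 + 9)/(1·5 + 1) = 53/6; p² − 78·q² = 2809 − 2808 = 1.
  The first convergent with p² − 78·q² = 1 gives the fundamental solution (x₁, y₁) = (53, 6).
Step 2: Apply the recurrence (x_{n+1}, y_{n+1}) = (x₁x_n + 78y₁y_n, x₁y_n + y₁x_n) repeatedly.
  From (x_1, y_1) = (53, 6): x_2 = 53·53 + 78·6·6 = 5617; y_2 = 53·6 + 6·53 = 636.
  From (x_2, y_2) = (5617, 636): x_3 = 53·5617 + 78·6·636 = 595349; y_3 = 53·636 + 6·5617 = 67410.
  From (x_3, y_3) = (595349, 67410): x_4 = 53·595349 + 78·6·67410 = 63101377; y_4 = 53·67410 + 6·595349 = 7144824.
  From (x_4, y_4) = (63101377, 7144824): x_5 = 53·63101377 + 78·6·7144824 = 6688150613; y_5 = 53·7144824 + 6·63101377 = 757283934.
Step 3: Verify x_5² - 78·y_5² = 44731358622172275769 - 44731358622172275768 = 1 (should be 1). ✓

(x_1, y_1) = (53, 6); (x_5, y_5) = (6688150613, 757283934).


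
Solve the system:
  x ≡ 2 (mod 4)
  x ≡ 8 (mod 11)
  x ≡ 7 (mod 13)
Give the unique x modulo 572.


Moduli 4, 11, 13 are pairwise coprime; by CRT there is a unique solution modulo M = 4 · 11 · 13 = 572.
Solve pairwise, accumulating the modulus:
  Start with x ≡ 2 (mod 4).
  Combine with x ≡ 8 (mod 11): since gcd(4, 11) = 1, we get a unique residue mod 44.
    Write x = 2 + 4·t and substitute into x ≡ 8 (mod 11): 4·t ≡ 8 − 2 = 6 (mod 11).
    The inverse of 4 mod 11 is 3 (since 4·3 = 12 = 1·11 + 1), so t ≡ 3·6 = 18 ≡ 7 (mod 11).
    Then x = 2 + 4·7 = 30, valid modulo lcm(4, 11) = 44: x ≡ 30 (mod 44).
  Combine with x ≡ 7 (mod 13): since gcd(44, 13) = 1, we get a unique residue mod 572.
    Write x = 30 + 44·t and substitute into x ≡ 7 (mod 13): 44·t ≡ 7 − 30 = -23 (mod 13).
    Reduce coefficients mod 13: 5·t ≡ 3 (mod 13).
    The inverse of 5 mod 13 is 8 (since 5·8 = 40 = 3·13 + 1), so t ≡ 8·3 = 24 ≡ 11 (mod 13).
    Then x = 30 + 44·11 = 514, valid modulo lcm(44, 13) = 572: x ≡ 514 (mod 572).
Verify: 514 mod 4 = 2 ✓, 514 mod 11 = 8 ✓, 514 mod 13 = 7 ✓.

x ≡ 514 (mod 572).


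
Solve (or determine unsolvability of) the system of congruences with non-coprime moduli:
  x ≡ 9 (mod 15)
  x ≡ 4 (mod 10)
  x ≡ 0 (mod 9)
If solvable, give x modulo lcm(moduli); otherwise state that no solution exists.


Moduli 15, 10, 9 are not pairwise coprime, so CRT works modulo lcm(m_i) when all pairwise compatibility conditions hold.
Pairwise compatibility: gcd(m_i, m_j) must divide a_i - a_j for every pair.
Merge one congruence at a time:
  Start: x ≡ 9 (mod 15).
  Combine with x ≡ 4 (mod 10): gcd(15, 10) = 5; 4 - 9 = -5, which IS divisible by 5, so compatible.
    Write x = 9 + 15·t and substitute into x ≡ 4 (mod 10): 15·t ≡ 4 − 9 = -5 (mod 10).
    Divide the congruence (and modulus) by g = 5: 3·t ≡ -1 (mod 2).
    Reduce coefficients mod 2: 1·t ≡ 1 (mod 2).
    So t ≡ 1 (mod 2).
    Then x = 9 + 15·1 = 24, valid modulo lcm(15, 10) = 30: x ≡ 24 (mod 30).
  Combine with x ≡ 0 (mod 9): gcd(30, 9) = 3; 0 - 24 = -24, which IS divisible by 3, so compatible.
    Write x = 24 + 30·t and substitute into x ≡ 0 (mod 9): 30·t ≡ 0 − 24 = -24 (mod 9).
    Divide the congruence (and modulus) by g = 3: 10·t ≡ -8 (mod 3).
    Reduce coefficients mod 3: 1·t ≡ 1 (mod 3).
    So t ≡ 1 (mod 3).
    Then x = 24 + 30·1 = 54, valid modulo lcm(30, 9) = 90: x ≡ 54 (mod 90).
Verify: 54 mod 15 = 9, 54 mod 10 = 4, 54 mod 9 = 0.

x ≡ 54 (mod 90).


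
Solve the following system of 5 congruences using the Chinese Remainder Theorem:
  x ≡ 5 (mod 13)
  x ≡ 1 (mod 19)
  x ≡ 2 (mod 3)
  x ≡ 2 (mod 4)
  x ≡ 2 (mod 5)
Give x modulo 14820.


Product of moduli M = 13 · 19 · 3 · 4 · 5 = 14820.
Merge one congruence at a time:
  Start: x ≡ 5 (mod 13).
  Combine with x ≡ 1 (mod 19); new modulus lcm = 247.
    Write x = 5 + 13·t and substitute into x ≡ 1 (mod 19): 13·t ≡ 1 − 5 = -4 (mod 19).
    Reduce coefficients mod 19: 13·t ≡ 15 (mod 19).
    The inverse of 13 mod 19 is 3 (since 13·3 = 39 = 2·19 + 1), so t ≡ 3·15 = 45 ≡ 7 (mod 19).
    Then x = 5 + 13·7 = 96, valid modulo lcm(13, 19) = 247: x ≡ 96 (mod 247).
  Combine with x ≡ 2 (mod 3); new modulus lcm = 741.
    Write x = 96 + 247·t and substitute into x ≡ 2 (mod 3): 247·t ≡ 2 − 96 = -94 (mod 3).
    Reduce coefficients mod 3: 1·t ≡ 2 (mod 3).
    So t ≡ 2 (mod 3).
    Then x = 96 + 247·2 = 590, valid modulo lcm(247, 3) = 741: x ≡ 590 (mod 741).
  Combine with x ≡ 2 (mod 4); new modulus lcm = 2964.
    Write x = 590 + 741·t and substitute into x ≡ 2 (mod 4): 741·t ≡ 2 − 590 = -588 (mod 4).
    Reduce coefficients mod 4: 1·t ≡ 0 (mod 4).
    So t ≡ 0 (mod 4).
    Then x = 590 + 741·0 = 590, valid modulo lcm(741, 4) = 2964: x ≡ 590 (mod 2964).
  Combine with x ≡ 2 (mod 5); new modulus lcm = 14820.
    Write x = 590 + 2964·t and substitute into x ≡ 2 (mod 5): 2964·t ≡ 2 − 590 = -588 (mod 5).
    Reduce coefficients mod 5: 4·t ≡ 2 (mod 5).
    The inverse of 4 mod 5 is 4 (since 4·4 = 16 = 3·5 + 1), so t ≡ 4·2 = 8 ≡ 3 (mod 5).
    Then x = 590 + 2964·3 = 9482, valid modulo lcm(2964, 5) = 14820: x ≡ 9482 (mod 14820).
Verify against each original: 9482 mod 13 = 5, 9482 mod 19 = 1, 9482 mod 3 = 2, 9482 mod 4 = 2, 9482 mod 5 = 2.

x ≡ 9482 (mod 14820).


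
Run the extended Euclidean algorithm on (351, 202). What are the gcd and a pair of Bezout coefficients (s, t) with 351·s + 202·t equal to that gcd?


Euclidean algorithm on (351, 202) — divide until remainder is 0:
  351 = 1 · 202 + 149
  202 = 1 · 149 + 53
  149 = 2 · 53 + 43
  53 = 1 · 43 + 10
  43 = 4 · 10 + 3
  10 = 3 · 3 + 1
  3 = 3 · 1 + 0
gcd(351, 202) = 1.
Track Bezout coefficients alongside the remainders: start with r₀ = 351 = a·1 + b·0 (s = 1, t = 0) and r₁ = 202 = a·0 + b·1 (s = 0, t = 1); each new remainder r_{k+1} = r_{k-1} − q_k·r_k inherits s_{k+1} = s_{k-1} − q_k·s_k, t_{k+1} = t_{k-1} − q_k·t_k, so r_k = a·s_k + b·t_k at every step:
  q = 1: r = 149, s = 1 − 1·0 = 1, t = 0 − 1·1 = -1  (check: 351·1 + 202·(-1) = 149)
  q = 1: r = 53, s = 0 − 1·1 = -1, t = 1 − 1·(-1) = 2  (check: 351·(-1) + 202·2 = 53)
  q = 2: r = 43, s = 1 − 2·(-1) = 3, t = -1 − 2·2 = -5  (check: 351·3 + 202·(-5) = 43)
  q = 1: r = 10, s = -1 − 1·3 = -4, t = 2 − 1·(-5) = 7  (check: 351·(-4) + 202·7 = 10)
  q = 4: r = 3, s = 3 − 4·(-4) = 19, t = -5 − 4·7 = -33  (check: 351·19 + 202·(-33) = 3)
  q = 3: r = 1, s = -4 − 3·19 = -61, t = 7 − 3·(-33) = 106  (check: 351·(-61) + 202·106 = 1)
The row with r = 1 (the gcd) gives the Bezout coefficients s = -61, t = 106.
Result: 351 · (-61) + 202 · (106) = 1.

gcd(351, 202) = 1; s = -61, t = 106 (check: 351·(-61) + 202·106 = 1).


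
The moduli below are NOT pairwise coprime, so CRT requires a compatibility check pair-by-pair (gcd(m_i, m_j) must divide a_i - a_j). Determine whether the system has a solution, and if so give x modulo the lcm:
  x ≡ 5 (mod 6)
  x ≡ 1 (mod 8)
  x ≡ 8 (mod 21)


Moduli 6, 8, 21 are not pairwise coprime, so CRT works modulo lcm(m_i) when all pairwise compatibility conditions hold.
Pairwise compatibility: gcd(m_i, m_j) must divide a_i - a_j for every pair.
Merge one congruence at a time:
  Start: x ≡ 5 (mod 6).
  Combine with x ≡ 1 (mod 8): gcd(6, 8) = 2; 1 - 5 = -4, which IS divisible by 2, so compatible.
    Write x = 5 + 6·t and substitute into x ≡ 1 (mod 8): 6·t ≡ 1 − 5 = -4 (mod 8).
    Divide the congruence (and modulus) by g = 2: 3·t ≡ -2 (mod 4).
    Reduce coefficients mod 4: 3·t ≡ 2 (mod 4).
    The inverse of 3 mod 4 is 3 (since 3·3 = 9 = 2·4 + 1), so t ≡ 3·2 = 6 ≡ 2 (mod 4).
    Then x = 5 + 6·2 = 17, valid modulo lcm(6, 8) = 24: x ≡ 17 (mod 24).
  Combine with x ≡ 8 (mod 21): gcd(24, 21) = 3; 8 - 17 = -9, which IS divisible by 3, so compatible.
    Write x = 17 + 24·t and substitute into x ≡ 8 (mod 21): 24·t ≡ 8 − 17 = -9 (mod 21).
    Divide the congruence (and modulus) by g = 3: 8·t ≡ -3 (mod 7).
    Reduce coefficients mod 7: 1·t ≡ 4 (mod 7).
    So t ≡ 4 (mod 7).
    Then x = 17 + 24·4 = 113, valid modulo lcm(24, 21) = 168: x ≡ 113 (mod 168).
Verify: 113 mod 6 = 5, 113 mod 8 = 1, 113 mod 21 = 8.

x ≡ 113 (mod 168).


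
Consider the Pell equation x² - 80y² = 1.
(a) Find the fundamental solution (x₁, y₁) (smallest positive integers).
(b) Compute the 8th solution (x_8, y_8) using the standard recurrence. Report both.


Step 1: Find the fundamental solution (x₁, y₁) of x² - 80y² = 1.
  Expand √80 as a continued fraction. a₀ = ⌊√80⌋ = 8; iterate m_{k+1} = d_k·a_k − m_k, d_{k+1} = (80 − m_{k+1}²)/d_k, a_{k+1} = ⌊(a₀ + m_{k+1})/d_{k+1}⌋ (starting m₀ = 0, d₀ = 1), with convergents p_k = a_k·p_{k-1} + p_{k-2}, q_k = a_k·q_{k-1} + q_{k-2} (p₋₁ = 1, q₋₁ = 0):
  k = 0: a₀ = 8; p₀/q₀ = 8/1; p₀² − 80·q₀² = 64 − 80 = -16.
  k = 1: m = 8, d = 16, a = ⌊(8 + 8)/16⌋ = 1; p/q = (1·8 + 1)/(1·1 + 0) = 9/1; p² − 80·q² = 81 − 80 = 1.
  The first convergent with p² − 80·q² = 1 gives the fundamental solution (x₁, y₁) = (9, 1).
Step 2: Apply the recurrence (x_{n+1}, y_{n+1}) = (x₁x_n + 80y₁y_n, x₁y_n + y₁x_n) repeatedly.
  From (x_1, y_1) = (9, 1): x_2 = 9·9 + 80·1·1 = 161; y_2 = 9·1 + 1·9 = 18.
  From (x_2, y_2) = (161, 18): x_3 = 9·161 + 80·1·18 = 2889; y_3 = 9·18 + 1·161 = 323.
  From (x_3, y_3) = (2889, 323): x_4 = 9·2889 + 80·1·323 = 51841; y_4 = 9·323 + 1·2889 = 5796.
  From (x_4, y_4) = (51841, 5796): x_5 = 9·51841 + 80·1·5796 = 930249; y_5 = 9·5796 + 1·51841 = 104005.
  From (x_5, y_5) = (930249, 104005): x_6 = 9·930249 + 80·1·104005 = 16692641; y_6 = 9·104005 + 1·930249 = 1866294.
  From (x_6, y_6) = (16692641, 1866294): x_7 = 9·16692641 + 80·1·1866294 = 299537289; y_7 = 9·1866294 + 1·16692641 = 33489287.
  From (x_7, y_7) = (299537289, 33489287): x_8 = 9·299537289 + 80·1·33489287 = 5374978561; y_8 = 9·33489287 + 1·299537289 = 600940872.
Step 3: Verify x_8² - 80·y_8² = 28890394531209630721 - 28890394531209630720 = 1 (should be 1). ✓

(x_1, y_1) = (9, 1); (x_8, y_8) = (5374978561, 600940872).


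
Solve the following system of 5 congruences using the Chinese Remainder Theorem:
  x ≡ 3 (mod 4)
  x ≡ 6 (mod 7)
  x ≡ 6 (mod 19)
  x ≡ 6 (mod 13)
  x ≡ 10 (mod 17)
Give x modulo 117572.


Product of moduli M = 4 · 7 · 19 · 13 · 17 = 117572.
Merge one congruence at a time:
  Start: x ≡ 3 (mod 4).
  Combine with x ≡ 6 (mod 7); new modulus lcm = 28.
    Write x = 3 + 4·t and substitute into x ≡ 6 (mod 7): 4·t ≡ 6 − 3 = 3 (mod 7).
    The inverse of 4 mod 7 is 2 (since 4·2 = 8 = 1·7 + 1), so t ≡ 2·3 = 6 ≡ 6 (mod 7).
    Then x = 3 + 4·6 = 27, valid modulo lcm(4, 7) = 28: x ≡ 27 (mod 28).
  Combine with x ≡ 6 (mod 19); new modulus lcm = 532.
    Write x = 27 + 28·t and substitute into x ≡ 6 (mod 19): 28·t ≡ 6 − 27 = -21 (mod 19).
    Reduce coefficients mod 19: 9·t ≡ 17 (mod 19).
    The inverse of 9 mod 19 is 17 (since 9·17 = 153 = 8·19 + 1), so t ≡ 17·17 = 289 ≡ 4 (mod 19).
    Then x = 27 + 28·4 = 139, valid modulo lcm(28, 19) = 532: x ≡ 139 (mod 532).
  Combine with x ≡ 6 (mod 13); new modulus lcm = 6916.
    Write x = 139 + 532·t and substitute into x ≡ 6 (mod 13): 532·t ≡ 6 − 139 = -133 (mod 13).
    Reduce coefficients mod 13: 12·t ≡ 10 (mod 13).
    The inverse of 12 mod 13 is 12 (since 12·12 = 144 = 11·13 + 1), so t ≡ 12·10 = 120 ≡ 3 (mod 13).
    Then x = 139 + 532·3 = 1735, valid modulo lcm(532, 13) = 6916: x ≡ 1735 (mod 6916).
  Combine with x ≡ 10 (mod 17); new modulus lcm = 117572.
    Write x = 1735 + 6916·t and substitute into x ≡ 10 (mod 17): 6916·t ≡ 10 − 1735 = -1725 (mod 17).
    Reduce coefficients mod 17: 14·t ≡ 9 (mod 17).
    The inverse of 14 mod 17 is 11 (since 14·11 = 154 = 9·17 + 1), so t ≡ 11·9 = 99 ≡ 14 (mod 17).
    Then x = 1735 + 6916·14 = 98559, valid modulo lcm(6916, 17) = 117572: x ≡ 98559 (mod 117572).
Verify against each original: 98559 mod 4 = 3, 98559 mod 7 = 6, 98559 mod 19 = 6, 98559 mod 13 = 6, 98559 mod 17 = 10.

x ≡ 98559 (mod 117572).


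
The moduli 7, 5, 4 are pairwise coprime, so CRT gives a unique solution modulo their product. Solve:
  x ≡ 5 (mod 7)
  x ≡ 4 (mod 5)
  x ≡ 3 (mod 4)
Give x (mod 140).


Moduli 7, 5, 4 are pairwise coprime; by CRT there is a unique solution modulo M = 7 · 5 · 4 = 140.
Solve pairwise, accumulating the modulus:
  Start with x ≡ 5 (mod 7).
  Combine with x ≡ 4 (mod 5): since gcd(7, 5) = 1, we get a unique residue mod 35.
    Write x = 5 + 7·t and substitute into x ≡ 4 (mod 5): 7·t ≡ 4 − 5 = -1 (mod 5).
    Reduce coefficients mod 5: 2·t ≡ 4 (mod 5).
    The inverse of 2 mod 5 is 3 (since 2·3 = 6 = 1·5 + 1), so t ≡ 3·4 = 12 ≡ 2 (mod 5).
    Then x = 5 + 7·2 = 19, valid modulo lcm(7, 5) = 35: x ≡ 19 (mod 35).
  Combine with x ≡ 3 (mod 4): since gcd(35, 4) = 1, we get a unique residue mod 140.
    Write x = 19 + 35·t and substitute into x ≡ 3 (mod 4): 35·t ≡ 3 − 19 = -16 (mod 4).
    Reduce coefficients mod 4: 3·t ≡ 0 (mod 4).
    The inverse of 3 mod 4 is 3 (since 3·3 = 9 = 2·4 + 1), so t ≡ 3·0 = 0 ≡ 0 (mod 4).
    Then x = 19 + 35·0 = 19, valid modulo lcm(35, 4) = 140: x ≡ 19 (mod 140).
Verify: 19 mod 7 = 5 ✓, 19 mod 5 = 4 ✓, 19 mod 4 = 3 ✓.

x ≡ 19 (mod 140).


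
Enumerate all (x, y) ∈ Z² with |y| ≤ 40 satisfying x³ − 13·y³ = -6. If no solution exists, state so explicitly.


The equation is x³ - 13y³ = -6. For fixed y, x³ = 13·y³ − 6, so a solution requires the RHS to be a perfect cube.
Strategy: iterate y from -40 to 40, compute RHS = 13·y³ − 6, and check whether it is a (positive or negative) perfect cube.
Check small values of y:
  y = 0: RHS = -6 is not a perfect cube.
  y = 1: RHS = 7 is not a perfect cube.
  y = -1: RHS = -19 is not a perfect cube.
  y = 2: RHS = 98 is not a perfect cube.
  y = -2: RHS = -110 is not a perfect cube.
  y = 3: RHS = 345 is not a perfect cube.
  y = -3: RHS = -357 is not a perfect cube.
Continuing the search up to |y| = 40 finds no solutions either.
No (x, y) in the scanned range satisfies the equation.

No integer solutions with |y| ≤ 40.


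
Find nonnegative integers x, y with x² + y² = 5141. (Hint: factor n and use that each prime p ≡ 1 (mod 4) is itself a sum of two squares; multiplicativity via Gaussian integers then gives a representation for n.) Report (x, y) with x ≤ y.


Step 1: Factor n = 5141 = 53 · 97.
Step 2: Check the mod-4 condition on each prime factor: 53 ≡ 1 (mod 4), exponent 1; 97 ≡ 1 (mod 4), exponent 1.
All primes ≡ 3 (mod 4) appear to even exponent (or don't appear), so by the two-squares theorem n IS expressible as a sum of two squares.
Step 3: Build a representation. Here n = 53 · 97 is a product of primes ≡ 1 (mod 4). Each prime p ≡ 1 (mod 4) is itself a sum of two squares; find a² by testing p − a² for a perfect square:
  53: 53 − 1² = 52, 53 − 2² = 49 = 7² ⇒ 53 = 2² + 7².
  97: 97 − 1² = 96, 97 − 2² = 93, 97 − 3² = 88, 97 − 4² = 81 = 9² ⇒ 97 = 4² + 9².
  Combine using the Brahmagupta–Fibonacci identity (a² + b²)(c² + d²) = (ac − bd)² + (ad + bc)² = (ac + bd)² + (ad − bc)²:
  53 · 97 = 5141: from (2² + 7²)(4² + 9²), take (2·4 − 7·9, 2·9 + 7·4) = (8 − 63, 18 + 28) = (-55, 46); dropping signs (only squares matter) gives (55, 46); check 55² + 46² = 3025 + 2116 = 5141 ✓.
Step 4: Order so x ≤ y and verify: 46² + 55² = 2116 + 3025 = 5141 = n. ✓

n = 5141 = 46² + 55² (one valid representation with x ≤ y).


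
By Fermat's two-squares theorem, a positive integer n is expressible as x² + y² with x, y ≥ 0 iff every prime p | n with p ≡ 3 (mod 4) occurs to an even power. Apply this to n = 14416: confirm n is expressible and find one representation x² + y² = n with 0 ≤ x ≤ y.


Step 1: Factor n = 14416 = 2^4 · 17 · 53.
Step 2: Check the mod-4 condition on each prime factor: 2 = 2 (special); 17 ≡ 1 (mod 4), exponent 1; 53 ≡ 1 (mod 4), exponent 1.
All primes ≡ 3 (mod 4) appear to even exponent (or don't appear), so by the two-squares theorem n IS expressible as a sum of two squares.
Step 3: Build a representation. Group n = k² · m with k = 4 and m = 17 · 53 = 901 (a product of primes ≡ 1 (mod 4)); a representation of m scales to one of n via (k·x)² + (k·y)² = k²(x² + y²). Each prime p ≡ 1 (mod 4) is itself a sum of two squares; find a² by testing p − a² for a perfect square:
  17: 17 − 1² = 16 = 4² ⇒ 17 = 1² + 4².
  53: 53 − 1² = 52, 53 − 2² = 49 = 7² ⇒ 53 = 2² + 7².
  Combine using the Brahmagupta–Fibonacci identity (a² + b²)(c² + d²) = (ac − bd)² + (ad + bc)² = (ac + bd)² + (ad − bc)²:
  17 · 53 = 901: from (1² + 4²)(2² + 7²), take (1·2 − 4·7, 1·7 + 4·2) = (2 − 28, 7 + 8) = (-26, 15); dropping signs (only squares matter) gives (26, 15); check 26² + 15² = 676 + 225 = 901 ✓.
  Scale by k = 4: (4·26, 4·15) = (104, 60).
Step 4: Order so x ≤ y and verify: 60² + 104² = 3600 + 10816 = 14416 = n. ✓

n = 14416 = 60² + 104² (one valid representation with x ≤ y).


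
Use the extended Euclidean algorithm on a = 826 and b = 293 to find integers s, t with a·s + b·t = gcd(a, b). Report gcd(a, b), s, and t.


Euclidean algorithm on (826, 293) — divide until remainder is 0:
  826 = 2 · 293 + 240
  293 = 1 · 240 + 53
  240 = 4 · 53 + 28
  53 = 1 · 28 + 25
  28 = 1 · 25 + 3
  25 = 8 · 3 + 1
  3 = 3 · 1 + 0
gcd(826, 293) = 1.
Track Bezout coefficients alongside the remainders: start with r₀ = 826 = a·1 + b·0 (s = 1, t = 0) and r₁ = 293 = a·0 + b·1 (s = 0, t = 1); each new remainder r_{k+1} = r_{k-1} − q_k·r_k inherits s_{k+1} = s_{k-1} − q_k·s_k, t_{k+1} = t_{k-1} − q_k·t_k, so r_k = a·s_k + b·t_k at every step:
  q = 2: r = 240, s = 1 − 2·0 = 1, t = 0 − 2·1 = -2  (check: 826·1 + 293·(-2) = 240)
  q = 1: r = 53, s = 0 − 1·1 = -1, t = 1 − 1·(-2) = 3  (check: 826·(-1) + 293·3 = 53)
  q = 4: r = 28, s = 1 − 4·(-1) = 5, t = -2 − 4·3 = -14  (check: 826·5 + 293·(-14) = 28)
  q = 1: r = 25, s = -1 − 1·5 = -6, t = 3 − 1·(-14) = 17  (check: 826·(-6) + 293·17 = 25)
  q = 1: r = 3, s = 5 − 1·(-6) = 11, t = -14 − 1·17 = -31  (check: 826·11 + 293·(-31) = 3)
  q = 8: r = 1, s = -6 − 8·11 = -94, t = 17 − 8·(-31) = 265  (check: 826·(-94) + 293·265 = 1)
The row with r = 1 (the gcd) gives the Bezout coefficients s = -94, t = 265.
Result: 826 · (-94) + 293 · (265) = 1.

gcd(826, 293) = 1; s = -94, t = 265 (check: 826·(-94) + 293·265 = 1).


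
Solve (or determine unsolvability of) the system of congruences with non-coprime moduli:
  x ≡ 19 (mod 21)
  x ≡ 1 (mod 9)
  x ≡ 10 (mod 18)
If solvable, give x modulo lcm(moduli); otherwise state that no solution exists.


Moduli 21, 9, 18 are not pairwise coprime, so CRT works modulo lcm(m_i) when all pairwise compatibility conditions hold.
Pairwise compatibility: gcd(m_i, m_j) must divide a_i - a_j for every pair.
Merge one congruence at a time:
  Start: x ≡ 19 (mod 21).
  Combine with x ≡ 1 (mod 9): gcd(21, 9) = 3; 1 - 19 = -18, which IS divisible by 3, so compatible.
    Write x = 19 + 21·t and substitute into x ≡ 1 (mod 9): 21·t ≡ 1 − 19 = -18 (mod 9).
    Divide the congruence (and modulus) by g = 3: 7·t ≡ -6 (mod 3).
    Reduce coefficients mod 3: 1·t ≡ 0 (mod 3).
    So t ≡ 0 (mod 3).
    Then x = 19 + 21·0 = 19, valid modulo lcm(21, 9) = 63: x ≡ 19 (mod 63).
  Combine with x ≡ 10 (mod 18): gcd(63, 18) = 9; 10 - 19 = -9, which IS divisible by 9, so compatible.
    Write x = 19 + 63·t and substitute into x ≡ 10 (mod 18): 63·t ≡ 10 − 19 = -9 (mod 18).
    Divide the congruence (and modulus) by g = 9: 7·t ≡ -1 (mod 2).
    Reduce coefficients mod 2: 1·t ≡ 1 (mod 2).
    So t ≡ 1 (mod 2).
    Then x = 19 + 63·1 = 82, valid modulo lcm(63, 18) = 126: x ≡ 82 (mod 126).
Verify: 82 mod 21 = 19, 82 mod 9 = 1, 82 mod 18 = 10.

x ≡ 82 (mod 126).


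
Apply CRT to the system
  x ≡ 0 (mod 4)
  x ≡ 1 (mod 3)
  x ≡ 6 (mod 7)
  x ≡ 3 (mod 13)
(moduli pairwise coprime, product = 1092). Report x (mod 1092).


Product of moduli M = 4 · 3 · 7 · 13 = 1092.
Merge one congruence at a time:
  Start: x ≡ 0 (mod 4).
  Combine with x ≡ 1 (mod 3); new modulus lcm = 12.
    Write x = 0 + 4·t and substitute into x ≡ 1 (mod 3): 4·t ≡ 1 − 0 = 1 (mod 3).
    Reduce coefficients mod 3: 1·t ≡ 1 (mod 3).
    So t ≡ 1 (mod 3).
    Then x = 0 + 4·1 = 4, valid modulo lcm(4, 3) = 12: x ≡ 4 (mod 12).
  Combine with x ≡ 6 (mod 7); new modulus lcm = 84.
    Write x = 4 + 12·t and substitute into x ≡ 6 (mod 7): 12·t ≡ 6 − 4 = 2 (mod 7).
    Reduce coefficients mod 7: 5·t ≡ 2 (mod 7).
    The inverse of 5 mod 7 is 3 (since 5·3 = 15 = 2·7 + 1), so t ≡ 3·2 = 6 ≡ 6 (mod 7).
    Then x = 4 + 12·6 = 76, valid modulo lcm(12, 7) = 84: x ≡ 76 (mod 84).
  Combine with x ≡ 3 (mod 13); new modulus lcm = 1092.
    Write x = 76 + 84·t and substitute into x ≡ 3 (mod 13): 84·t ≡ 3 − 76 = -73 (mod 13).
    Reduce coefficients mod 13: 6·t ≡ 5 (mod 13).
    The inverse of 6 mod 13 is 11 (since 6·11 = 66 = 5·13 + 1), so t ≡ 11·5 = 55 ≡ 3 (mod 13).
    Then x = 76 + 84·3 = 328, valid modulo lcm(84, 13) = 1092: x ≡ 328 (mod 1092).
Verify against each original: 328 mod 4 = 0, 328 mod 3 = 1, 328 mod 7 = 6, 328 mod 13 = 3.

x ≡ 328 (mod 1092).


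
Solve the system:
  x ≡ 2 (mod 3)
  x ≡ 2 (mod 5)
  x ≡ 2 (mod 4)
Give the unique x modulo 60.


Moduli 3, 5, 4 are pairwise coprime; by CRT there is a unique solution modulo M = 3 · 5 · 4 = 60.
Solve pairwise, accumulating the modulus:
  Start with x ≡ 2 (mod 3).
  Combine with x ≡ 2 (mod 5): since gcd(3, 5) = 1, we get a unique residue mod 15.
    Write x = 2 + 3·t and substitute into x ≡ 2 (mod 5): 3·t ≡ 2 − 2 = 0 (mod 5).
    The inverse of 3 mod 5 is 2 (since 3·2 = 6 = 1·5 + 1), so t ≡ 2·0 = 0 ≡ 0 (mod 5).
    Then x = 2 + 3·0 = 2, valid modulo lcm(3, 5) = 15: x ≡ 2 (mod 15).
  Combine with x ≡ 2 (mod 4): since gcd(15, 4) = 1, we get a unique residue mod 60.
    Write x = 2 + 15·t and substitute into x ≡ 2 (mod 4): 15·t ≡ 2 − 2 = 0 (mod 4).
    Reduce coefficients mod 4: 3·t ≡ 0 (mod 4).
    The inverse of 3 mod 4 is 3 (since 3·3 = 9 = 2·4 + 1), so t ≡ 3·0 = 0 ≡ 0 (mod 4).
    Then x = 2 + 15·0 = 2, valid modulo lcm(15, 4) = 60: x ≡ 2 (mod 60).
Verify: 2 mod 3 = 2 ✓, 2 mod 5 = 2 ✓, 2 mod 4 = 2 ✓.

x ≡ 2 (mod 60).


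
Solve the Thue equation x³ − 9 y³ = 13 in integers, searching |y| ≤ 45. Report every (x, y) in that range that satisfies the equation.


The equation is x³ - 9y³ = 13. For fixed y, x³ = 9·y³ + 13, so a solution requires the RHS to be a perfect cube.
Strategy: iterate y from -45 to 45, compute RHS = 9·y³ + 13, and check whether it is a (positive or negative) perfect cube.
Check small values of y:
  y = 0: RHS = 13 is not a perfect cube.
  y = 1: RHS = 22 is not a perfect cube.
  y = -1: RHS = 4 is not a perfect cube.
  y = 2: RHS = 85 is not a perfect cube.
  y = -2: RHS = -59 is not a perfect cube.
  y = 3: RHS = 256 is not a perfect cube.
  y = -3: RHS = -230 is not a perfect cube.
Continuing the search up to |y| = 45 finds no solutions either.
No (x, y) in the scanned range satisfies the equation.

No integer solutions with |y| ≤ 45.


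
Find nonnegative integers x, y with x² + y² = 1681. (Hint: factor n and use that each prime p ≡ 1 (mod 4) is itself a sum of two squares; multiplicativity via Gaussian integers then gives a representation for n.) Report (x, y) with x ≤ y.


Step 1: Factor n = 1681 = 41^2.
Step 2: Check the mod-4 condition on each prime factor: 41 ≡ 1 (mod 4), exponent 2.
All primes ≡ 3 (mod 4) appear to even exponent (or don't appear), so by the two-squares theorem n IS expressible as a sum of two squares.
Step 3: Build a representation. Here n = 41 · 41 is a product of primes ≡ 1 (mod 4). Each prime p ≡ 1 (mod 4) is itself a sum of two squares; find a² by testing p − a² for a perfect square:
  41: 41 − 1² = 40, 41 − 2² = 37, 41 − 3² = 32, 41 − 4² = 25 = 5² ⇒ 41 = 4² + 5².
  Combine using the Brahmagupta–Fibonacci identity (a² + b²)(c² + d²) = (ac − bd)² + (ad + bc)² = (ac + bd)² + (ad − bc)²:
  41 · 41 = 1681: from (4² + 5²)(4² + 5²), take (4·4 − 5·5, 4·5 + 5·4) = (16 − 25, 20 + 20) = (-9, 40); dropping signs (only squares matter) gives (9, 40); check 9² + 40² = 81 + 1600 = 1681 ✓.
Step 4: Order so x ≤ y and verify: 9² + 40² = 81 + 1600 = 1681 = n. ✓

n = 1681 = 9² + 40² (one valid representation with x ≤ y).


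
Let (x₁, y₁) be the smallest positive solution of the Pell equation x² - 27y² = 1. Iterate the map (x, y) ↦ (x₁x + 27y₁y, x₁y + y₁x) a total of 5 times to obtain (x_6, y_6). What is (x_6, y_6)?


Step 1: Find the fundamental solution (x₁, y₁) of x² - 27y² = 1.
  Expand √27 as a continued fraction. a₀ = ⌊√27⌋ = 5; iterate m_{k+1} = d_k·a_k − m_k, d_{k+1} = (27 − m_{k+1}²)/d_k, a_{k+1} = ⌊(a₀ + m_{k+1})/d_{k+1}⌋ (starting m₀ = 0, d₀ = 1), with convergents p_k = a_k·p_{k-1} + p_{k-2}, q_k = a_k·q_{k-1} + q_{k-2} (p₋₁ = 1, q₋₁ = 0):
  k = 0: a₀ = 5; p₀/q₀ = 5/1; p₀² − 27·q₀² = 25 − 27 = -2.
  k = 1: m = 5, d = 2, a = ⌊(5 + 5)/2⌋ = 5; p/q = (5·5 + 1)/(5·1 + 0) = 26/5; p² − 27·q² = 676 − 675 = 1.
  The first convergent with p² − 27·q² = 1 gives the fundamental solution (x₁, y₁) = (26, 5).
Step 2: Apply the recurrence (x_{n+1}, y_{n+1}) = (x₁x_n + 27y₁y_n, x₁y_n + y₁x_n) repeatedly.
  From (x_1, y_1) = (26, 5): x_2 = 26·26 + 27·5·5 = 1351; y_2 = 26·5 + 5·26 = 260.
  From (x_2, y_2) = (1351, 260): x_3 = 26·1351 + 27·5·260 = 70226; y_3 = 26·260 + 5·1351 = 13515.
  From (x_3, y_3) = (70226, 13515): x_4 = 26·70226 + 27·5·13515 = 3650401; y_4 = 26·13515 + 5·70226 = 702520.
  From (x_4, y_4) = (3650401, 702520): x_5 = 26·3650401 + 27·5·702520 = 189750626; y_5 = 26·702520 + 5·3650401 = 36517525.
  From (x_5, y_5) = (189750626, 36517525): x_6 = 26·189750626 + 27·5·36517525 = 9863382151; y_6 = 26·36517525 + 5·189750626 = 1898208780.
Step 3: Verify x_6² - 27·y_6² = 97286307456665386801 - 97286307456665386800 = 1 (should be 1). ✓

(x_1, y_1) = (26, 5); (x_6, y_6) = (9863382151, 1898208780).


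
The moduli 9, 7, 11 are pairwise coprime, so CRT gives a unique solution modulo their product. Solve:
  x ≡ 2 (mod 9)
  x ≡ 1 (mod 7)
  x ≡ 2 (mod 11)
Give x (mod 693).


Moduli 9, 7, 11 are pairwise coprime; by CRT there is a unique solution modulo M = 9 · 7 · 11 = 693.
Solve pairwise, accumulating the modulus:
  Start with x ≡ 2 (mod 9).
  Combine with x ≡ 1 (mod 7): since gcd(9, 7) = 1, we get a unique residue mod 63.
    Write x = 2 + 9·t and substitute into x ≡ 1 (mod 7): 9·t ≡ 1 − 2 = -1 (mod 7).
    Reduce coefficients mod 7: 2·t ≡ 6 (mod 7).
    The inverse of 2 mod 7 is 4 (since 2·4 = 8 = 1·7 + 1), so t ≡ 4·6 = 24 ≡ 3 (mod 7).
    Then x = 2 + 9·3 = 29, valid modulo lcm(9, 7) = 63: x ≡ 29 (mod 63).
  Combine with x ≡ 2 (mod 11): since gcd(63, 11) = 1, we get a unique residue mod 693.
    Write x = 29 + 63·t and substitute into x ≡ 2 (mod 11): 63·t ≡ 2 − 29 = -27 (mod 11).
    Reduce coefficients mod 11: 8·t ≡ 6 (mod 11).
    The inverse of 8 mod 11 is 7 (since 8·7 = 56 = 5·11 + 1), so t ≡ 7·6 = 42 ≡ 9 (mod 11).
    Then x = 29 + 63·9 = 596, valid modulo lcm(63, 11) = 693: x ≡ 596 (mod 693).
Verify: 596 mod 9 = 2 ✓, 596 mod 7 = 1 ✓, 596 mod 11 = 2 ✓.

x ≡ 596 (mod 693).


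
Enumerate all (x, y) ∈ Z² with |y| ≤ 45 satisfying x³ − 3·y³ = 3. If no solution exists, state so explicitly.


The equation is x³ - 3y³ = 3. For fixed y, x³ = 3·y³ + 3, so a solution requires the RHS to be a perfect cube.
Strategy: iterate y from -45 to 45, compute RHS = 3·y³ + 3, and check whether it is a (positive or negative) perfect cube.
Check small values of y:
  y = 0: RHS = 3 is not a perfect cube.
  y = 1: RHS = 6 is not a perfect cube.
  y = -1: RHS = 0 = (0)³ ⇒ x = 0 works.
  y = 2: RHS = 27 = (3)³ ⇒ x = 3 works.
  y = -2: RHS = -21 is not a perfect cube.
  y = 3: RHS = 84 is not a perfect cube.
  y = -3: RHS = -78 is not a perfect cube.
Continuing the search up to |y| = 45 finds no further solutions beyond those listed.
Collected solutions: (0, -1), (3, 2).

Solutions (with |y| ≤ 45): (0, -1), (3, 2).
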